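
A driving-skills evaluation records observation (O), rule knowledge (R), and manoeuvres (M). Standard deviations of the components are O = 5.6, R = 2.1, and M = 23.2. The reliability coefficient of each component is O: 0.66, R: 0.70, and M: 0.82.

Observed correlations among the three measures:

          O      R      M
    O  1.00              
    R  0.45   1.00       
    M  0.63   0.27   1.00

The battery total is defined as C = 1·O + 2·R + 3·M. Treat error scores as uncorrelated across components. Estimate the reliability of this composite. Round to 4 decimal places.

0.8404

Var(C) = 5.6² + 2²·2.1² + 3²·23.2² + 2·[2·5.6·2.1·0.45 + 3·5.6·23.2·0.63 + 6·2.1·23.2·0.27] = 4893.16 + 670.118 = 5563.28.
With uncorrelated errors the cross-covariances are all true-score covariance, so they carry over unchanged; only the diagonal terms shrink to ρᵢσᵢ².
True-score variance = [5.6²·0.66 + 2²·2.1²·0.70 + 3²·23.2²·0.82] + 670.118 = 4005.26 + 670.118 = 4675.38.
Reliability = 4675.38 / 5563.28 = 0.8404.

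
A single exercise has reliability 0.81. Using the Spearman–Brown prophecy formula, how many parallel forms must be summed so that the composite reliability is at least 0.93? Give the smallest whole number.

k ≥ ρ*(1−ρ₁)/(ρ₁(1−ρ*)) = 0.93·0.19 / (0.81·0.07) = 3.116.
Smallest integer k = 4.

4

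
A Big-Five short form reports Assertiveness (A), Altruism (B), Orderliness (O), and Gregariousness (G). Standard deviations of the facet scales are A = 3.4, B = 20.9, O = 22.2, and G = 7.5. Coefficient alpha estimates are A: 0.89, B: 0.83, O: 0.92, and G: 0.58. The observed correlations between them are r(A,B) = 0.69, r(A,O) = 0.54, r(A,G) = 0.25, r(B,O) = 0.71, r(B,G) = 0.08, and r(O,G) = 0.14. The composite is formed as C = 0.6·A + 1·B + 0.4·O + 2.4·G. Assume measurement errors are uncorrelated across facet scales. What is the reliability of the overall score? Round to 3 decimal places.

Var(C) = 0.6²·3.4² + 20.9² + 0.4²·22.2² + 2.4²·7.5² + 2·[0.6·3.4·20.9·0.69 + 0.24·3.4·22.2·0.54 + 1.44·3.4·7.5·0.25 + 0.4·20.9·22.2·0.71 + 2.4·20.9·7.5·0.08 + 0.96·22.2·7.5·0.14] = 843.826 + 465.25 = 1309.08.
Under uncorrelated errors the observed covariances equal the true-score covariances, so only the own-variance terms attenuate.
True-score variance = [0.6²·3.4²·0.89 + 20.9²·0.83 + 0.4²·22.2²·0.92 + 2.4²·7.5²·0.58] + 465.25 = 626.722 + 465.25 = 1091.97.
Reliability = 1091.97 / 1309.08 = 0.834.

0.834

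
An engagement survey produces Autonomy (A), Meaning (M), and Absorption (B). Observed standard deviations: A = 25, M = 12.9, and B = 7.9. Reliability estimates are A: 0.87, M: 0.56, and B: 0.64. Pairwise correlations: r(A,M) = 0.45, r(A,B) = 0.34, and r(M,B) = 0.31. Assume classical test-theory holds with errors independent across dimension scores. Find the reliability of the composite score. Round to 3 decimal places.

Var(A+M+B) = 25² + 12.9² + 7.9² + 2·[25·12.9·0.45 + 25·7.9·0.34 + 12.9·7.9·0.31] = 853.82 + 487.734 = 1341.55.
Because errors are independent across components, Cov(Tᵢ,Tⱼ) = Cov(Xᵢ,Xⱼ); the off-diagonal part of the true-score variance is the same as above.
True-score variance = [25²·0.87 + 12.9²·0.56 + 7.9²·0.64] + 487.734 = 676.882 + 487.734 = 1164.62.
Reliability = 1164.62 / 1341.55 = 0.868.

0.868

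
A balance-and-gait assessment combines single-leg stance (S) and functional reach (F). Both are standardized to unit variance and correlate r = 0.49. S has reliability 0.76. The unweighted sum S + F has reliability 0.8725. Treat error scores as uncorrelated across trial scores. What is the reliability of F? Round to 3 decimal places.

0.860

Var(S+F) = 2 + 2·0.49 = 2.980.
True-score variance = ρ_S + ρ_F + 2·0.49, so 0.8725 = (0.76 + ρ_F + 0.98) / 2.980.
ρ_F = 0.8725·2.980 − 0.76 − 0.98 = 0.860.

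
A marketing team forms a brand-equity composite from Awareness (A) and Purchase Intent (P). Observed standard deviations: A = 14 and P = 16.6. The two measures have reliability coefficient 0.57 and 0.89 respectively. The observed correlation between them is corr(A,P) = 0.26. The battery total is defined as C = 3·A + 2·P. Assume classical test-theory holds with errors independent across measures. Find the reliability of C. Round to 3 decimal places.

0.755

Var(C) = 3²·14² + 2²·16.6² + 2·[6·14·16.6·0.26] = 2866.24 + 725.088 = 3591.33.
Under uncorrelated errors the observed covariances equal the true-score covariances, so only the own-variance terms attenuate.
True-score variance = [3²·14²·0.57 + 2²·16.6²·0.89] + 725.088 = 1986.47 + 725.088 = 2711.56.
Reliability = 2711.56 / 3591.33 = 0.755.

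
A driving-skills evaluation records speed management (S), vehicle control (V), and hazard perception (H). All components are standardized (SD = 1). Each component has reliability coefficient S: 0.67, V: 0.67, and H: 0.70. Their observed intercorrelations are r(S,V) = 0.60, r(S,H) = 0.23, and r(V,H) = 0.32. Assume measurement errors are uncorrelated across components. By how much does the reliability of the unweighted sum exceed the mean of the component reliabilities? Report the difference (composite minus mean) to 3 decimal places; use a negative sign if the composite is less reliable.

Var(sum) = 3 + 2.3 = 5.3; true-score variance = 2.04 + 2.3 = 4.34; composite reliability = 0.8189.
Mean component reliability = 0.6800.
Difference = 0.8189 − 0.6800 = 0.139.

0.139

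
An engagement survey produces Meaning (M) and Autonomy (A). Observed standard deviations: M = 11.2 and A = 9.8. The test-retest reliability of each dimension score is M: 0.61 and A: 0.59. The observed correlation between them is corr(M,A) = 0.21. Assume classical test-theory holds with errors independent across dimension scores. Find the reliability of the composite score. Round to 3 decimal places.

Var(M+A) = 11.2² + 9.8² + 2·[11.2·9.8·0.21] = 221.48 + 46.0992 = 267.579.
Because errors are independent across components, Cov(Tᵢ,Tⱼ) = Cov(Xᵢ,Xⱼ); the off-diagonal part of the true-score variance is the same as above.
True-score variance = [11.2²·0.61 + 9.8²·0.59] + 46.0992 = 133.182 + 46.0992 = 179.281.
Reliability = 179.281 / 267.579 = 0.670.

0.670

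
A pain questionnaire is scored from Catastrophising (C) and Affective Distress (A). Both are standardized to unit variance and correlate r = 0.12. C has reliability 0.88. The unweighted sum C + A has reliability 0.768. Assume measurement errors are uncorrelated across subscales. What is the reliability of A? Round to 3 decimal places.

Var(C+A) = 2 + 2·0.12 = 2.240.
True-score variance = ρ_C + ρ_A + 2·0.12, so 0.768 = (0.88 + ρ_A + 0.24) / 2.240.
ρ_A = 0.768·2.240 − 0.88 − 0.24 = 0.600.

0.600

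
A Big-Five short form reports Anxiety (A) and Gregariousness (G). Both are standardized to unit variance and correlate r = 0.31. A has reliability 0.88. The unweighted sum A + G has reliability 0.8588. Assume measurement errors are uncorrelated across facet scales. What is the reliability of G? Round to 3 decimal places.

0.750

Var(A+G) = 2 + 2·0.31 = 2.620.
True-score variance = ρ_A + ρ_G + 2·0.31, so 0.8588 = (0.88 + ρ_G + 0.62) / 2.620.
ρ_G = 0.8588·2.620 − 0.88 − 0.62 = 0.750.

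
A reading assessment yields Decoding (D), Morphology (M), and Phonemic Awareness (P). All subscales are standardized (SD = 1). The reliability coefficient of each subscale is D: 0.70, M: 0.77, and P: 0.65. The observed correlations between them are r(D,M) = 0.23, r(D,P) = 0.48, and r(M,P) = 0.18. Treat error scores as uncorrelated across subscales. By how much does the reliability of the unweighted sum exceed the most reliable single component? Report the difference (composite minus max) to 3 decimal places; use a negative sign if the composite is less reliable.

Var(sum) = 3 + 1.78 = 4.78; true-score variance = 2.12 + 1.78 = 3.9; composite reliability = 0.8159.
Max component reliability = 0.7700.
Difference = 0.8159 − 0.7700 = 0.046.

0.046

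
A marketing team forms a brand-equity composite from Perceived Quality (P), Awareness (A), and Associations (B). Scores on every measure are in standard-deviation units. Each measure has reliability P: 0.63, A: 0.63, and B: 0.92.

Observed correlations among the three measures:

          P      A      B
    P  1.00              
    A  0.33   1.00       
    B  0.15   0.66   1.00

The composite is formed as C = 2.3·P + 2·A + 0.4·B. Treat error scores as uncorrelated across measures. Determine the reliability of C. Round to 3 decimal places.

0.750

Var(C) = 2.3² + 2² + 0.4² + 2·[4.6·0.33 + 0.92·0.15 + 0.8·0.66] = 9.45 + 4.368 = 13.818.
With uncorrelated errors the cross-covariances are all true-score covariance, so they carry over unchanged; only the diagonal terms shrink to ρᵢσᵢ².
True-score variance = [2.3²·0.63 + 2²·0.63 + 0.4²·0.92] + 4.368 = 5.9999 + 4.368 = 10.3679.
Reliability = 10.3679 / 13.818 = 0.750.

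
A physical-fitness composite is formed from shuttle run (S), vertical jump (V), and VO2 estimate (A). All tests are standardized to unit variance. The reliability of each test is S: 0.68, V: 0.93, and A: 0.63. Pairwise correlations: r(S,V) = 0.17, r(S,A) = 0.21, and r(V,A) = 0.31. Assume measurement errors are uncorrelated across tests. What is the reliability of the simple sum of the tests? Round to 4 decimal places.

0.8265

Var(S+V+A) = 3 + 2·[0.17 + 0.21 + 0.31] = 3 + 1.38 = 4.38.
Under uncorrelated errors the observed covariances equal the true-score covariances, so only the own-variance terms attenuate.
True-score variance = [0.68 + 0.93 + 0.63] + 1.38 = 2.24 + 1.38 = 3.62.
Reliability = 3.62 / 4.38 = 0.8265.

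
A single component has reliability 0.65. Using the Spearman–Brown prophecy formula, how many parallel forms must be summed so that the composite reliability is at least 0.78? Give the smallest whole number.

2

k ≥ ρ*(1−ρ₁)/(ρ₁(1−ρ*)) = 0.78·0.35 / (0.65·0.22) = 1.909.
Smallest integer k = 2.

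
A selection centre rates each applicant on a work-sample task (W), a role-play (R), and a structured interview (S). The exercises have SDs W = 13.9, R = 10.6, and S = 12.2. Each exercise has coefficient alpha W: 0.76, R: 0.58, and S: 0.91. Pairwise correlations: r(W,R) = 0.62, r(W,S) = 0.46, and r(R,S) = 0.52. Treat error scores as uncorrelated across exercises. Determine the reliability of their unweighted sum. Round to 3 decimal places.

Var(W+R+S) = 13.9² + 10.6² + 12.2² + 2·[13.9·10.6·0.62 + 13.9·12.2·0.46 + 10.6·12.2·0.52] = 454.41 + 473.208 = 927.618.
Because errors are independent across components, Cov(Tᵢ,Tⱼ) = Cov(Xᵢ,Xⱼ); the off-diagonal part of the true-score variance is the same as above.
True-score variance = [13.9²·0.76 + 10.6²·0.58 + 12.2²·0.91] + 473.208 = 347.453 + 473.208 = 820.661.
Reliability = 820.661 / 927.618 = 0.885.

0.885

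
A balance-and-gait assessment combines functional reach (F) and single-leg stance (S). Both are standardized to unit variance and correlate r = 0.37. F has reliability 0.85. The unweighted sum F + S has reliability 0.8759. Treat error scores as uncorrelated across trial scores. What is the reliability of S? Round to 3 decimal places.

Var(F+S) = 2 + 2·0.37 = 2.740.
True-score variance = ρ_F + ρ_S + 2·0.37, so 0.8759 = (0.85 + ρ_S + 0.74) / 2.740.
ρ_S = 0.8759·2.740 − 0.85 − 0.74 = 0.810.

0.810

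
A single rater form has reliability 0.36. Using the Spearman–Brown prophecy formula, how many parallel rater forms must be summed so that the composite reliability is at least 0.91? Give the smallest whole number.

k ≥ ρ*(1−ρ₁)/(ρ₁(1−ρ*)) = 0.91·0.64 / (0.36·0.09) = 17.975.
Smallest integer k = 18.

18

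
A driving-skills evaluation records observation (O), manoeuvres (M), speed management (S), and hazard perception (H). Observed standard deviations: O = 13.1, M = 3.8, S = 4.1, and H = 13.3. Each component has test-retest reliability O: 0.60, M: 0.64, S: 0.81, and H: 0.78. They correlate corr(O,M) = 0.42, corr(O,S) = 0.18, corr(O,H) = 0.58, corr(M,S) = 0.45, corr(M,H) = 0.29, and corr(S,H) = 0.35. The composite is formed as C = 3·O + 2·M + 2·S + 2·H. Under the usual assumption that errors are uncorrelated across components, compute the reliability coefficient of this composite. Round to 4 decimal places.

0.8116

Var(C) = 3²·13.1² + 2²·3.8² + 2²·4.1² + 2²·13.3² + 2·[6·13.1·3.8·0.42 + 6·13.1·4.1·0.18 + 6·13.1·13.3·0.58 + 4·3.8·4.1·0.45 + 4·3.8·13.3·0.29 + 4·4.1·13.3·0.35] = 2377.05 + 1905.57 = 4282.62.
With uncorrelated errors the cross-covariances are all true-score covariance, so they carry over unchanged; only the diagonal terms shrink to ρᵢσᵢ².
True-score variance = [3²·13.1²·0.60 + 2²·3.8²·0.64 + 2²·4.1²·0.81 + 2²·13.3²·0.78] + 1905.57 = 1570.02 + 1905.57 = 3475.59.
Reliability = 3475.59 / 4282.62 = 0.8116.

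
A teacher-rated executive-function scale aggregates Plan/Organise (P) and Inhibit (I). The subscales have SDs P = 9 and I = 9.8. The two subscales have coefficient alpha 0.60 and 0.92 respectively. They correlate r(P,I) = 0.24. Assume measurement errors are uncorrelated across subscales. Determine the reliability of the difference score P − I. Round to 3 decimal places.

0.702

Var(P−I) = 9² + 9.8² − 2·9·9.8·0.24 = 177.04 − 42.336 = 134.704.
Under uncorrelated errors the observed covariances equal the true-score covariances, so only the own-variance terms attenuate.
True-score variance = [9²·0.60 + 9.8²·0.92] − 42.336 = 136.957 − 42.336 = 94.6208.
Reliability = 94.6208 / 134.704 = 0.702.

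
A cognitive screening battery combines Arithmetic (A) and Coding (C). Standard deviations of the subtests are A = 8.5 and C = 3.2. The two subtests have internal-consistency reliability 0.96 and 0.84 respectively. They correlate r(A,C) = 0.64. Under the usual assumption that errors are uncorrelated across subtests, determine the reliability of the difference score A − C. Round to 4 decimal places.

Var(A−C) = 8.5² + 3.2² − 2·8.5·3.2·0.64 = 82.49 − 34.816 = 47.674.
Under uncorrelated errors the observed covariances equal the true-score covariances, so only the own-variance terms attenuate.
True-score variance = [8.5²·0.96 + 3.2²·0.84] − 34.816 = 77.9616 − 34.816 = 43.1456.
Reliability = 43.1456 / 47.674 = 0.9050.

0.9050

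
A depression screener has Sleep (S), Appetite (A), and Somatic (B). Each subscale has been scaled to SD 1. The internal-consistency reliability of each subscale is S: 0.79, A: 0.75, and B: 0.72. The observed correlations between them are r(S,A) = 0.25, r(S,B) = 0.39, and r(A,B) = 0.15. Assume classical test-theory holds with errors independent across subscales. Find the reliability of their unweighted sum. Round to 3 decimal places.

Var(S+A+B) = 3 + 2·[0.25 + 0.39 + 0.15] = 3 + 1.58 = 4.58.
Because errors are independent across components, Cov(Tᵢ,Tⱼ) = Cov(Xᵢ,Xⱼ); the off-diagonal part of the true-score variance is the same as above.
True-score variance = [0.79 + 0.75 + 0.72] + 1.58 = 2.26 + 1.58 = 3.84.
Reliability = 3.84 / 4.58 = 0.838.

0.838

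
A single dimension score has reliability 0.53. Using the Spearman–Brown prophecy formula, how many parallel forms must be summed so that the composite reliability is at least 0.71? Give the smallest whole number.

k ≥ ρ*(1−ρ₁)/(ρ₁(1−ρ*)) = 0.71·0.47 / (0.53·0.29) = 2.171.
Smallest integer k = 3.

3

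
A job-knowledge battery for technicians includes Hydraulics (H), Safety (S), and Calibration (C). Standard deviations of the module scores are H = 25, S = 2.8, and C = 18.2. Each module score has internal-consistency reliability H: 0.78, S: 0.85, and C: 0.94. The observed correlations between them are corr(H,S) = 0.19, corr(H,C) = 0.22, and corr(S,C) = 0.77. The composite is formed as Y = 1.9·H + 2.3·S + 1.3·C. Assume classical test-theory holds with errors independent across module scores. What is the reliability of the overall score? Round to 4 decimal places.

Var(Y) = 1.9²·25² + 2.3²·2.8² + 1.3²·18.2² + 2·[4.37·25·2.8·0.19 + 2.47·25·18.2·0.22 + 2.99·2.8·18.2·0.77] = 2857.52 + 845.386 = 3702.91.
Under uncorrelated errors the observed covariances equal the true-score covariances, so only the own-variance terms attenuate.
True-score variance = [1.9²·25²·0.78 + 2.3²·2.8²·0.85 + 1.3²·18.2²·0.94] + 845.386 = 2321.34 + 845.386 = 3166.72.
Reliability = 3166.72 / 3702.91 = 0.8552.

0.8552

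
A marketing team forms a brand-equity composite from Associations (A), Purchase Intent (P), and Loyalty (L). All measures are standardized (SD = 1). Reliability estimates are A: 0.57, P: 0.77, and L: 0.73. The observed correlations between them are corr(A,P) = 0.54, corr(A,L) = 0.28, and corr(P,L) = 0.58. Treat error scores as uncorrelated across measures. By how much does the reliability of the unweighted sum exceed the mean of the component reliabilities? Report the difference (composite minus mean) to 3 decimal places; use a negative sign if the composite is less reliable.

0.150

Var(sum) = 3 + 2.8 = 5.8; true-score variance = 2.07 + 2.8 = 4.87; composite reliability = 0.8397.
Mean component reliability = 0.6900.
Difference = 0.8397 − 0.6900 = 0.150.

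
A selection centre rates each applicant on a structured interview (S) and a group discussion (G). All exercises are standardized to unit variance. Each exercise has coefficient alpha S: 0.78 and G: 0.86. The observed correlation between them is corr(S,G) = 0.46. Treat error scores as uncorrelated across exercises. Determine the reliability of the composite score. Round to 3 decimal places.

Var(S+G) = 2 + 2·[0.46] = 2 + 0.92 = 2.92.
Because errors are independent across components, Cov(Tᵢ,Tⱼ) = Cov(Xᵢ,Xⱼ); the off-diagonal part of the true-score variance is the same as above.
True-score variance = [0.78 + 0.86] + 0.92 = 1.64 + 0.92 = 2.56.
Reliability = 2.56 / 2.92 = 0.877.

0.877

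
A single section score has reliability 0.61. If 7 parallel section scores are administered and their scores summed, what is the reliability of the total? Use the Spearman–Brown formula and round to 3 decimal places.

0.916

ρ_k = kρ / (1 + (k−1)ρ) = 7·0.61 / (1 + 6·0.61) = 4.270 / 4.660 = 0.916.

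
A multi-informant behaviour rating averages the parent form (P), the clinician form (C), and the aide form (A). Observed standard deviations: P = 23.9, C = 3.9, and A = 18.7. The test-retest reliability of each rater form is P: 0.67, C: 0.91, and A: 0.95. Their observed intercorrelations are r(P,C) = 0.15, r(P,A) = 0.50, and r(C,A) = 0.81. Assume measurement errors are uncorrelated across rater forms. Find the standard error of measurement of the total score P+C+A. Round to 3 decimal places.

Var(total) = 936.11 + 593.04 = 1529.15.
True-score variance = 728.757 + 593.04 = 1321.8, so reliability = 0.8644.
Error variance = 1529.15 − 1321.8 = 207.353; SEM = √207.353 = 14.400.

14.400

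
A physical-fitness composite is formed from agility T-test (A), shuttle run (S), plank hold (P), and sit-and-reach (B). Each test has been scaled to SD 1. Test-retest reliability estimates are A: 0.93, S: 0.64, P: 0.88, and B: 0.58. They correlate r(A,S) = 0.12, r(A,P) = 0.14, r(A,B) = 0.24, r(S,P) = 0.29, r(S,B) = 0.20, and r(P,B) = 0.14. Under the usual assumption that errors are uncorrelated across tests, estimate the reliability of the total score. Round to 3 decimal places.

Var(A+S+P+B) = 4 + 2·[0.12 + 0.14 + 0.24 + 0.29 + 0.20 + 0.14] = 4 + 2.26 = 6.26.
With uncorrelated errors the cross-covariances are all true-score covariance, so they carry over unchanged; only the diagonal terms shrink to ρᵢσᵢ².
True-score variance = [0.93 + 0.64 + 0.88 + 0.58] + 2.26 = 3.03 + 2.26 = 5.29.
Reliability = 5.29 / 6.26 = 0.845.

0.845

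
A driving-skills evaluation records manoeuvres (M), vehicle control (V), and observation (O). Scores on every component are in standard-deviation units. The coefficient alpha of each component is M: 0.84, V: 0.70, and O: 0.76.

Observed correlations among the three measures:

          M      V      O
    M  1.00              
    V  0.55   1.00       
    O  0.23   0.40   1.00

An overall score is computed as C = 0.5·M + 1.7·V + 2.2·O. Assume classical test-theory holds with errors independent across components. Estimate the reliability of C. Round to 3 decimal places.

Var(C) = 0.5² + 1.7² + 2.2² + 2·[0.85·0.55 + 1.1·0.23 + 3.74·0.40] = 7.98 + 4.433 = 12.413.
Because errors are independent across components, Cov(Tᵢ,Tⱼ) = Cov(Xᵢ,Xⱼ); the off-diagonal part of the true-score variance is the same as above.
True-score variance = [0.5²·0.84 + 1.7²·0.70 + 2.2²·0.76] + 4.433 = 5.9114 + 4.433 = 10.3444.
Reliability = 10.3444 / 12.413 = 0.833.

0.833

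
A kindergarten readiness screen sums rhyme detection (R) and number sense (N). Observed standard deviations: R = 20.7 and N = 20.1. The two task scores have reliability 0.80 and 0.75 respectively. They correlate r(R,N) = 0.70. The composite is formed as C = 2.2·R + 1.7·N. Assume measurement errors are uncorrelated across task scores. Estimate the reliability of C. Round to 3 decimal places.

Var(C) = 2.2²·20.7² + 1.7²·20.1² + 2·[3.74·20.7·20.1·0.70] = 3241.48 + 2178.54 = 5420.02.
Under uncorrelated errors the observed covariances equal the true-score covariances, so only the own-variance terms attenuate.
True-score variance = [2.2²·20.7²·0.80 + 1.7²·20.1²·0.75] + 2178.54 = 2534.8 + 2178.54 = 4713.35.
Reliability = 4713.35 / 5420.02 = 0.870.

0.870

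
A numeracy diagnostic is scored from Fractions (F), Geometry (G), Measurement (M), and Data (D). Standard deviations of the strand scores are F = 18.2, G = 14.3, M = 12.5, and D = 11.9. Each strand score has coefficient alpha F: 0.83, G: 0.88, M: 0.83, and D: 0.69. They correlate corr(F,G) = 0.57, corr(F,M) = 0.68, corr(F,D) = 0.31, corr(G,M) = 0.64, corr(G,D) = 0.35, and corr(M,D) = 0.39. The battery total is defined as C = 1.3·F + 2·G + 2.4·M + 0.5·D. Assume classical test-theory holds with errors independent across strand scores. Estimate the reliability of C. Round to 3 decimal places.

0.935

Var(C) = 1.3²·18.2² + 2²·14.3² + 2.4²·12.5² + 0.5²·11.9² + 2·[2.6·18.2·14.3·0.57 + 3.12·18.2·12.5·0.68 + 0.65·18.2·11.9·0.31 + 4.8·14.3·12.5·0.64 + 14.3·11.9·0.35 + 1.2·12.5·11.9·0.39] = 2313.16 + 3180.61 = 5493.77.
Under uncorrelated errors the observed covariances equal the true-score covariances, so only the own-variance terms attenuate.
True-score variance = [1.3²·18.2²·0.83 + 2²·14.3²·0.88 + 2.4²·12.5²·0.83 + 0.5²·11.9²·0.69] + 3180.61 = 1955.86 + 3180.61 = 5136.47.
Reliability = 5136.47 / 5493.77 = 0.935.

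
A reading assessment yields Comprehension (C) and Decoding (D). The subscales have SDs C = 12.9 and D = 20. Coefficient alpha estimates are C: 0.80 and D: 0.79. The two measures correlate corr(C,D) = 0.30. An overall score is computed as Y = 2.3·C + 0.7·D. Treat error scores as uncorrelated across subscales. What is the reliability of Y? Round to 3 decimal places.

0.836

Var(Y) = 2.3²·12.9² + 0.7²·20² + 2·[1.61·12.9·20·0.30] = 1076.31 + 249.228 = 1325.54.
Because errors are independent across components, Cov(Tᵢ,Tⱼ) = Cov(Xᵢ,Xⱼ); the off-diagonal part of the true-score variance is the same as above.
True-score variance = [2.3²·12.9²·0.80 + 0.7²·20²·0.79] + 249.228 = 859.087 + 249.228 = 1108.32.
Reliability = 1108.32 / 1325.54 = 0.836.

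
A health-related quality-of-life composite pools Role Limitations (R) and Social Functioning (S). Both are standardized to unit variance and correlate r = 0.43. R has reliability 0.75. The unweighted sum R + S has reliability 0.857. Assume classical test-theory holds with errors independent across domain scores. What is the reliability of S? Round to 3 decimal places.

0.841

Var(R+S) = 2 + 2·0.43 = 2.860.
True-score variance = ρ_R + ρ_S + 2·0.43, so 0.857 = (0.75 + ρ_S + 0.86) / 2.860.
ρ_S = 0.857·2.860 − 0.75 − 0.86 = 0.841.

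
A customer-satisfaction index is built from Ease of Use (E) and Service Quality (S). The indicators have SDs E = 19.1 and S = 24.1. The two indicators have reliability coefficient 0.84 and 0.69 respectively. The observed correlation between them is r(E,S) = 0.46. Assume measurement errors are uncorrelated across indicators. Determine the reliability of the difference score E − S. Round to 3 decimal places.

Var(E−S) = 19.1² + 24.1² − 2·19.1·24.1·0.46 = 945.62 − 423.485 = 522.135.
Under uncorrelated errors the observed covariances equal the true-score covariances, so only the own-variance terms attenuate.
True-score variance = [19.1²·0.84 + 24.1²·0.69] − 423.485 = 707.199 − 423.485 = 283.714.
Reliability = 283.714 / 522.135 = 0.543.

0.543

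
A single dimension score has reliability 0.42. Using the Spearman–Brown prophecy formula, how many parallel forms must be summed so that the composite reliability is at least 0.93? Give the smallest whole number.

k ≥ ρ*(1−ρ₁)/(ρ₁(1−ρ*)) = 0.93·0.58 / (0.42·0.07) = 18.347.
Smallest integer k = 19.

19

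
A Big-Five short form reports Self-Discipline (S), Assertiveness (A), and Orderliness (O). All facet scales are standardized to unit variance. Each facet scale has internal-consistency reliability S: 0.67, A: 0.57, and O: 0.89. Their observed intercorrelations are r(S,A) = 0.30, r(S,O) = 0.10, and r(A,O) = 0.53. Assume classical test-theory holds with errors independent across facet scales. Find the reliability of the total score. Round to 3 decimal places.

Var(S+A+O) = 3 + 2·[0.30 + 0.10 + 0.53] = 3 + 1.86 = 4.86.
Because errors are independent across components, Cov(Tᵢ,Tⱼ) = Cov(Xᵢ,Xⱼ); the off-diagonal part of the true-score variance is the same as above.
True-score variance = [0.67 + 0.57 + 0.89] + 1.86 = 2.13 + 1.86 = 3.99.
Reliability = 3.99 / 4.86 = 0.821.

0.821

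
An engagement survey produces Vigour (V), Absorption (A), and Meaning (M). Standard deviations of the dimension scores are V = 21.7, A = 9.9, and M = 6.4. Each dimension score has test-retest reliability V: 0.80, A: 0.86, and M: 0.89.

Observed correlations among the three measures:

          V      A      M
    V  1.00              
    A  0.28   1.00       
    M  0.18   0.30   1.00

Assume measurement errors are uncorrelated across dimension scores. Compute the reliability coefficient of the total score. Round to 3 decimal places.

0.863

Var(V+A+M) = 21.7² + 9.9² + 6.4² + 2·[21.7·9.9·0.28 + 21.7·6.4·0.18 + 9.9·6.4·0.30] = 609.86 + 208.318 = 818.178.
Under uncorrelated errors the observed covariances equal the true-score covariances, so only the own-variance terms attenuate.
True-score variance = [21.7²·0.80 + 9.9²·0.86 + 6.4²·0.89] + 208.318 = 497.455 + 208.318 = 705.773.
Reliability = 705.773 / 818.178 = 0.863.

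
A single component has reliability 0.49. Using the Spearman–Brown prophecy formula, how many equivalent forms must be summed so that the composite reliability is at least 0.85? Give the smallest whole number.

6

k ≥ ρ*(1−ρ₁)/(ρ₁(1−ρ*)) = 0.85·0.51 / (0.49·0.15) = 5.898.
Smallest integer k = 6.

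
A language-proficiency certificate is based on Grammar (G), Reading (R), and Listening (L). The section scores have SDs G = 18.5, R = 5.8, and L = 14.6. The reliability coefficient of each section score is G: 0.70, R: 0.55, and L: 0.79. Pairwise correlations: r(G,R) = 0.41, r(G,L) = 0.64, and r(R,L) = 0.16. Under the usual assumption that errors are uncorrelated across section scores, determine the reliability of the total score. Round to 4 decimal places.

0.8451

Var(G+R+L) = 18.5² + 5.8² + 14.6² + 2·[18.5·5.8·0.41 + 18.5·14.6·0.64 + 5.8·14.6·0.16] = 589.05 + 460.812 = 1049.86.
Under uncorrelated errors the observed covariances equal the true-score covariances, so only the own-variance terms attenuate.
True-score variance = [18.5²·0.70 + 5.8²·0.55 + 14.6²·0.79] + 460.812 = 426.473 + 460.812 = 887.285.
Reliability = 887.285 / 1049.86 = 0.8451.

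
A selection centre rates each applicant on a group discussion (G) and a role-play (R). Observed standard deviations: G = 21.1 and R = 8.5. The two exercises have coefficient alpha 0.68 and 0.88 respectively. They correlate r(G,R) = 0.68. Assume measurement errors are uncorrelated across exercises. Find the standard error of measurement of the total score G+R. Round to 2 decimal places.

Var(total) = 517.46 + 243.916 = 761.376.
True-score variance = 366.323 + 243.916 = 610.239, so reliability = 0.8015.
Error variance = 761.376 − 610.239 = 151.137; SEM = √151.137 = 12.29.

12.29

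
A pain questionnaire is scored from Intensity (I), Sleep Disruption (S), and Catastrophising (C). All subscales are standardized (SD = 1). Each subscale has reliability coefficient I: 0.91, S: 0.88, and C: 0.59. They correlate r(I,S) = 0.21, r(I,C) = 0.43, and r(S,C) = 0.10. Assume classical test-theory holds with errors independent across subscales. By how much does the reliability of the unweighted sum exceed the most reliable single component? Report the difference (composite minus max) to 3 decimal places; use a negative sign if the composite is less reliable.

Var(sum) = 3 + 1.48 = 4.48; true-score variance = 2.38 + 1.48 = 3.86; composite reliability = 0.8616.
Max component reliability = 0.9100.
Difference = 0.8616 − 0.9100 = -0.048.

-0.048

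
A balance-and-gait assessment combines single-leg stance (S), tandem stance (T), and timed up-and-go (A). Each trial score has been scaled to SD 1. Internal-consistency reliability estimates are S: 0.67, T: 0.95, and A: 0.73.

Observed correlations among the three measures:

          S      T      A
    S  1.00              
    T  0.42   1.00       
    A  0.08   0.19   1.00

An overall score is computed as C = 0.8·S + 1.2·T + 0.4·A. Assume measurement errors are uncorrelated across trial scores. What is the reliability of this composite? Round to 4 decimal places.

0.9005

Var(C) = 0.8² + 1.2² + 0.4² + 2·[0.96·0.42 + 0.32·0.08 + 0.48·0.19] = 2.24 + 1.04 = 3.28.
With uncorrelated errors the cross-covariances are all true-score covariance, so they carry over unchanged; only the diagonal terms shrink to ρᵢσᵢ².
True-score variance = [0.8²·0.67 + 1.2²·0.95 + 0.4²·0.73] + 1.04 = 1.9136 + 1.04 = 2.9536.
Reliability = 2.9536 / 3.28 = 0.9005.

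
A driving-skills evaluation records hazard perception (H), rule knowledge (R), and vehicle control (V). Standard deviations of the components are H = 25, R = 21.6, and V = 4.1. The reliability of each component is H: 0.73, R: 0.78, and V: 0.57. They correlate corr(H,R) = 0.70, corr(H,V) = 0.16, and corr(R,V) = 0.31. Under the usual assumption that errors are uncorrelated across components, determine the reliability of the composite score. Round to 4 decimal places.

Var(H+R+V) = 25² + 21.6² + 4.1² + 2·[25·21.6·0.70 + 25·4.1·0.16 + 21.6·4.1·0.31] = 1108.37 + 843.707 = 1952.08.
Because errors are independent across components, Cov(Tᵢ,Tⱼ) = Cov(Xᵢ,Xⱼ); the off-diagonal part of the true-score variance is the same as above.
True-score variance = [25²·0.73 + 21.6²·0.78 + 4.1²·0.57] + 843.707 = 829.749 + 843.707 = 1673.46.
Reliability = 1673.46 / 1952.08 = 0.8573.

0.8573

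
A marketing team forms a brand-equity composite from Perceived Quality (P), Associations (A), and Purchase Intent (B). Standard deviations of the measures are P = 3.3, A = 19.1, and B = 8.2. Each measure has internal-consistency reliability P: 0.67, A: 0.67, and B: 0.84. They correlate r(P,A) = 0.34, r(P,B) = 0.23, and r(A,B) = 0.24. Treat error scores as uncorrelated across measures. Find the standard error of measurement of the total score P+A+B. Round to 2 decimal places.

Var(total) = 442.94 + 130.486 = 573.426.
True-score variance = 308.201 + 130.486 = 438.686, so reliability = 0.7650.
Error variance = 573.426 − 438.686 = 134.739; SEM = √134.739 = 11.61.

11.61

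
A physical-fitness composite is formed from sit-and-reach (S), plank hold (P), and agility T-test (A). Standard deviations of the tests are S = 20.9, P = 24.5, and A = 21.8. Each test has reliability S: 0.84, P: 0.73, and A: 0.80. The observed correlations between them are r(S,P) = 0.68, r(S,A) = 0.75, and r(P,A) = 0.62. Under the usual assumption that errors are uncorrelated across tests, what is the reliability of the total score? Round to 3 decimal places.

0.908

Var(S+P+A) = 20.9² + 24.5² + 21.8² + 2·[20.9·24.5·0.68 + 20.9·21.8·0.75 + 24.5·21.8·0.62] = 1512.3 + 2042.1 = 3554.4.
Under uncorrelated errors the observed covariances equal the true-score covariances, so only the own-variance terms attenuate.
True-score variance = [20.9²·0.84 + 24.5²·0.73 + 21.8²·0.80] + 2042.1 = 1185.29 + 2042.1 = 3227.4.
Reliability = 3227.4 / 3554.4 = 0.908.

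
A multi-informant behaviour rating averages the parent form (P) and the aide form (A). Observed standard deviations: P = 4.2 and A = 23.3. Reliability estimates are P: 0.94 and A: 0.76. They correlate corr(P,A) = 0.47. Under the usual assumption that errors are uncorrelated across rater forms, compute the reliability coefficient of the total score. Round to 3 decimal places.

0.799

Var(P+A) = 4.2² + 23.3² + 2·[4.2·23.3·0.47] = 560.53 + 91.9884 = 652.518.
With uncorrelated errors the cross-covariances are all true-score covariance, so they carry over unchanged; only the diagonal terms shrink to ρᵢσᵢ².
True-score variance = [4.2²·0.94 + 23.3²·0.76] + 91.9884 = 429.178 + 91.9884 = 521.166.
Reliability = 521.166 / 652.518 = 0.799.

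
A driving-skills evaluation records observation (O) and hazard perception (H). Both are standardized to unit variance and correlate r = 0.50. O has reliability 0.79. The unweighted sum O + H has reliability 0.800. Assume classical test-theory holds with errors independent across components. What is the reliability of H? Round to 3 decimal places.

Var(O+H) = 2 + 2·0.50 = 3.000.
True-score variance = ρ_O + ρ_H + 2·0.50, so 0.800 = (0.79 + ρ_H + 1.00) / 3.000.
ρ_H = 0.800·3.000 − 0.79 − 1.00 = 0.610.

0.610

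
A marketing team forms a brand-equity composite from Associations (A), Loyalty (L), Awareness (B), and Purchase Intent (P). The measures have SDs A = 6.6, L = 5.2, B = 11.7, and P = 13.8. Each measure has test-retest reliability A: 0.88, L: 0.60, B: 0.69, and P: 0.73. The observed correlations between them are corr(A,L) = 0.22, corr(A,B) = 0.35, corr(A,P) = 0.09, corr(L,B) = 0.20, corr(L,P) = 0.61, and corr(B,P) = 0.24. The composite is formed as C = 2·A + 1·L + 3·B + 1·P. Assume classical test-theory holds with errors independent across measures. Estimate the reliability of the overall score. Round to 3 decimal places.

Var(C) = 2²·6.6² + 5.2² + 3²·11.7² + 13.8² + 2·[2·6.6·5.2·0.22 + 6·6.6·11.7·0.35 + 2·6.6·13.8·0.09 + 3·5.2·11.7·0.20 + 5.2·13.8·0.61 + 3·11.7·13.8·0.24] = 1623.73 + 780.372 = 2404.1.
With uncorrelated errors the cross-covariances are all true-score covariance, so they carry over unchanged; only the diagonal terms shrink to ρᵢσᵢ².
True-score variance = [2²·6.6²·0.88 + 5.2²·0.60 + 3²·11.7²·0.69 + 13.8²·0.73] + 780.372 = 1158.66 + 780.372 = 1939.04.
Reliability = 1939.04 / 2404.1 = 0.807.

0.807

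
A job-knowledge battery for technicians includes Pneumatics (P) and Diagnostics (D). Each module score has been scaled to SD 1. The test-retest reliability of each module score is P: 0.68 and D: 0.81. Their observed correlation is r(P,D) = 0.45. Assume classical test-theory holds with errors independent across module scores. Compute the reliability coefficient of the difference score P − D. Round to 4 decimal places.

0.5364

Var(P−D) = 1 + 1 − 2·0.45 = 2 − 0.9 = 1.1.
With uncorrelated errors the cross-covariances are all true-score covariance, so they carry over unchanged; only the diagonal terms shrink to ρᵢσᵢ².
True-score variance = [0.68 + 0.81] − 0.9 = 1.49 − 0.9 = 0.59.
Reliability = 0.59 / 1.1 = 0.5364.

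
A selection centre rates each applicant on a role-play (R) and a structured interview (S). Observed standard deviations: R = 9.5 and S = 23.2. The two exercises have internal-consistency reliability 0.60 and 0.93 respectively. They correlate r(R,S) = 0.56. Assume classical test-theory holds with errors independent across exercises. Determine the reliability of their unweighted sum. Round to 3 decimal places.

0.916

Var(R+S) = 9.5² + 23.2² + 2·[9.5·23.2·0.56] = 628.49 + 246.848 = 875.338.
Because errors are independent across components, Cov(Tᵢ,Tⱼ) = Cov(Xᵢ,Xⱼ); the off-diagonal part of the true-score variance is the same as above.
True-score variance = [9.5²·0.60 + 23.2²·0.93] + 246.848 = 554.713 + 246.848 = 801.561.
Reliability = 801.561 / 875.338 = 0.916.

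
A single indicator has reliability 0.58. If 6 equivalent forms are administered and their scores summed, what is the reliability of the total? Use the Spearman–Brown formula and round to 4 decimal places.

0.8923

ρ_k = kρ / (1 + (k−1)ρ) = 6·0.58 / (1 + 5·0.58) = 3.480 / 3.900 = 0.8923.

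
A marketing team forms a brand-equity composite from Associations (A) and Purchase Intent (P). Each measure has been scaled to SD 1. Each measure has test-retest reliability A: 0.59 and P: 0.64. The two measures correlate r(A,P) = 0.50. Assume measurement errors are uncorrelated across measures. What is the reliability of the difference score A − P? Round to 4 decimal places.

Var(A−P) = 1 + 1 − 2·0.50 = 2 − 1 = 1.
Under uncorrelated errors the observed covariances equal the true-score covariances, so only the own-variance terms attenuate.
True-score variance = [0.59 + 0.64] − 1 = 1.23 − 1 = 0.23.
Reliability = 0.23 / 1 = 0.2300.

0.2300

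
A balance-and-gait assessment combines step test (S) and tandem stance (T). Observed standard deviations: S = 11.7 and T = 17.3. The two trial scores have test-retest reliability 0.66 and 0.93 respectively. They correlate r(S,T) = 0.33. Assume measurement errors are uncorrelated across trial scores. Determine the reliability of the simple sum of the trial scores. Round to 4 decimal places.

Var(S+T) = 11.7² + 17.3² + 2·[11.7·17.3·0.33] = 436.18 + 133.591 = 569.771.
Under uncorrelated errors the observed covariances equal the true-score covariances, so only the own-variance terms attenuate.
True-score variance = [11.7²·0.66 + 17.3²·0.93] + 133.591 = 368.687 + 133.591 = 502.278.
Reliability = 502.278 / 569.771 = 0.8815.

0.8815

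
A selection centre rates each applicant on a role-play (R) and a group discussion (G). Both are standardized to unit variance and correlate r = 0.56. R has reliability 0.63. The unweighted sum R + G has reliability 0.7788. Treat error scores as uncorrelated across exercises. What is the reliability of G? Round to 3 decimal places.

0.680

Var(R+G) = 2 + 2·0.56 = 3.120.
True-score variance = ρ_R + ρ_G + 2·0.56, so 0.7788 = (0.63 + ρ_G + 1.12) / 3.120.
ρ_G = 0.7788·3.120 − 0.63 − 1.12 = 0.680.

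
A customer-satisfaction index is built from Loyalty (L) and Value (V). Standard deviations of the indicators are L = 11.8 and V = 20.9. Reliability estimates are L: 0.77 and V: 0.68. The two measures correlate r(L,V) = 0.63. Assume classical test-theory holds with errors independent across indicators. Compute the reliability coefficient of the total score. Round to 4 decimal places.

Var(L+V) = 11.8² + 20.9² + 2·[11.8·20.9·0.63] = 576.05 + 310.741 = 886.791.
Because errors are independent across components, Cov(Tᵢ,Tⱼ) = Cov(Xᵢ,Xⱼ); the off-diagonal part of the true-score variance is the same as above.
True-score variance = [11.8²·0.77 + 20.9²·0.68] + 310.741 = 404.246 + 310.741 = 714.987.
Reliability = 714.987 / 886.791 = 0.8063.

0.8063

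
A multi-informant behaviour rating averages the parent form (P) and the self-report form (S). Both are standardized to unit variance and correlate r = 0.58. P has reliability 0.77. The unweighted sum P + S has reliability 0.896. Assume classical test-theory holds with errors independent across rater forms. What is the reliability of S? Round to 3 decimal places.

0.901

Var(P+S) = 2 + 2·0.58 = 3.160.
True-score variance = ρ_P + ρ_S + 2·0.58, so 0.896 = (0.77 + ρ_S + 1.16) / 3.160.
ρ_S = 0.896·3.160 − 0.77 − 1.16 = 0.901.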